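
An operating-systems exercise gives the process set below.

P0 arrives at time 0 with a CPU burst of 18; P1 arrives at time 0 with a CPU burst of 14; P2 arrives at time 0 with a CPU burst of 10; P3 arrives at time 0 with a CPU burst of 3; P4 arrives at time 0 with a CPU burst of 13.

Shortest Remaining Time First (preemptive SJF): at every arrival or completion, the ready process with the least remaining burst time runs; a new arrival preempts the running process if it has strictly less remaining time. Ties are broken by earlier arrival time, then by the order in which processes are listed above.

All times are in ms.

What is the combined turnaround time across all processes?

Timeline: | P3 0-3 | P2 3-13 | P4 13-26 | P1 26-40 | P0 40-58 |
Completion: P0=58  P1=40  P2=13  P3=3  P4=26
Turnaround = completion − arrival: P0=58, P1=40, P2=13, P3=3, P4=26
Total turnaround = 58 + 40 + 13 + 3 + 26 = 140

140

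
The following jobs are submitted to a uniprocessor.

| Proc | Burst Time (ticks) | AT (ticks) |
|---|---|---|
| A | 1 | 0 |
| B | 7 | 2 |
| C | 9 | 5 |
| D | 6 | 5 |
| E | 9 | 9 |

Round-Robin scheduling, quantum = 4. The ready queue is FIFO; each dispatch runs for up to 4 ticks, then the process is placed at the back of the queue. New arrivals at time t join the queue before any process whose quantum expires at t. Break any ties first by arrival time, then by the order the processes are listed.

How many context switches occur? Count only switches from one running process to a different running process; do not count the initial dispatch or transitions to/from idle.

Timeline: | A 0-1 | idle 1-2 | B 2-6 | C 6-10 | D 10-14 | B 14-17 | E 17-21 | C 21-25 | D 25-27 | E 27-31 | C 31-32 | E 32-33 |
Completion: A=1  B=17  C=32  D=27  E=33

9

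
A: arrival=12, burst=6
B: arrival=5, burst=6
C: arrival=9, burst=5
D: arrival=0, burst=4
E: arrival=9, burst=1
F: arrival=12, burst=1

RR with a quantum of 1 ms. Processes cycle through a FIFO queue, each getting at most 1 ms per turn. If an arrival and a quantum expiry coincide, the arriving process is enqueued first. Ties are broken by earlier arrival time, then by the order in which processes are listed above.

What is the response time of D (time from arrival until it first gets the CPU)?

Gantt: | D 0-4 | idle 4-5 | B 5-9 | C 9-10 | E 10-11 | B 11-12 | C 12-13 | A 13-14 | F 14-15 | B 15-16 | C 16-17 | A 17-18 | C 18-19 | A 19-20 | C 20-21 | A 21-24 |
Completion: A=24  B=16  C=21  D=4  E=11  F=15
Turnaround (C−A): A=12  B=11  C=12  D=4  E=2  F=3
Response(D) = first start − arrival = 0 − 0 = 0

0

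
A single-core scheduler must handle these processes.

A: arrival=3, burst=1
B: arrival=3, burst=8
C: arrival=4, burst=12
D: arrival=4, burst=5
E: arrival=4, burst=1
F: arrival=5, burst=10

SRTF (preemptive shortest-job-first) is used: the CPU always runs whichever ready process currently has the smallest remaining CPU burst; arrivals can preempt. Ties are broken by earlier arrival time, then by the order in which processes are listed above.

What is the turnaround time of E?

Timeline: | idle 0-3 | A 3-4 | E 4-5 | D 5-10 | B 10-18 | F 18-28 | C 28-40 |
Completion: A=4  B=18  C=40  D=10  E=5  F=28
Turnaround (C−A): A=1  B=15  C=36  D=6  E=1  F=23
Turnaround(E) = completion − arrival = 5 − 4 = 1

1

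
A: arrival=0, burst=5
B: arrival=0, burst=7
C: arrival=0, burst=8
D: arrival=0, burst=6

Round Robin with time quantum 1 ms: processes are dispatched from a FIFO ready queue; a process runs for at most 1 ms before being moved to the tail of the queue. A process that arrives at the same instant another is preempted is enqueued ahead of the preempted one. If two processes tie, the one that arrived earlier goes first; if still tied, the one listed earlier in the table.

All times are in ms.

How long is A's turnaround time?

Timeline: | A 0-1 | B 1-2 | C 2-3 | D 3-4 | A 4-5 | B 5-6 | C 6-7 | D 7-8 | A 8-9 | B 9-10 | C 10-11 | D 11-12 | A 12-13 | B 13-14 | C 14-15 | D 15-16 | A 16-17 | B 17-18 | C 18-19 | D 19-20 | B 20-21 | C 21-22 | D 22-23 | B 23-24 | C 24-26 |
Completion: A=17  B=24  C=26  D=23
Turnaround(A) = completion − arrival = 17 − 0 = 17

17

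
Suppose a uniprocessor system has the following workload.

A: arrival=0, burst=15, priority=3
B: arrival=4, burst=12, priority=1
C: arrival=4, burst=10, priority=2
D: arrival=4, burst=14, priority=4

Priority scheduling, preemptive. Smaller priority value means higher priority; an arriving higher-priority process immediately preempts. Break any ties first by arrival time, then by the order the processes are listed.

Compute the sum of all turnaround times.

118

Gantt: | A 0-4 | B 4-16 | C 16-26 | A 26-37 | D 37-51 |
Completion: A=37  B=16  C=26  D=51
Turnaround (C−A): A=37  B=12  C=22  D=47
Turnaround = completion − arrival: A=37, B=12, C=22, D=47
Total turnaround = 37 + 12 + 22 + 47 = 118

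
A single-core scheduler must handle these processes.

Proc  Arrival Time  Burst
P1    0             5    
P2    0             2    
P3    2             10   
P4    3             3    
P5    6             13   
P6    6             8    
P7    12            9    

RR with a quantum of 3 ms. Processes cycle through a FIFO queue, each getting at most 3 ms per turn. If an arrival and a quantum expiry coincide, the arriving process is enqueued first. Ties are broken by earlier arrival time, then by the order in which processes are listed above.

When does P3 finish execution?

Timeline: | P1 0-3 | P2 3-5 | P3 5-8 | P4 8-11 | P1 11-13 | P5 13-16 | P6 16-19 | P3 19-22 | P7 22-25 | P5 25-28 | P6 28-31 | P3 31-34 | P7 34-37 | P5 37-40 | P6 40-42 | P3 42-43 | P7 43-46 | P5 46-50 |
Completion: P1=13  P2=5  P3=43  P4=11  P5=50  P6=42  P7=46

43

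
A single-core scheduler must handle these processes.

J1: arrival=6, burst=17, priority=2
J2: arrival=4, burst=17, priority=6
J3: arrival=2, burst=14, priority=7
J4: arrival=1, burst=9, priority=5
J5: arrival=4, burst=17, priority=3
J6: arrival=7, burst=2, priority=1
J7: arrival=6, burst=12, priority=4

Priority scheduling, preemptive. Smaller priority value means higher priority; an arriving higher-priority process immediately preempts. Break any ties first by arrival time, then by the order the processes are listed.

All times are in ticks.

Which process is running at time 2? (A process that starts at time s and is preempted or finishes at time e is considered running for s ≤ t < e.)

J4

Timeline: | idle 0-1 | J4 1-4 | J5 4-6 | J1 6-7 | J6 7-9 | J1 9-25 | J5 25-40 | J7 40-52 | J4 52-58 | J2 58-75 | J3 75-89 |
Completion: J1=25  J2=75  J3=89  J4=58  J5=40  J6=9  J7=52
Turnaround (C−A): J1=19  J2=71  J3=87  J4=57  J5=36  J6=2  J7=46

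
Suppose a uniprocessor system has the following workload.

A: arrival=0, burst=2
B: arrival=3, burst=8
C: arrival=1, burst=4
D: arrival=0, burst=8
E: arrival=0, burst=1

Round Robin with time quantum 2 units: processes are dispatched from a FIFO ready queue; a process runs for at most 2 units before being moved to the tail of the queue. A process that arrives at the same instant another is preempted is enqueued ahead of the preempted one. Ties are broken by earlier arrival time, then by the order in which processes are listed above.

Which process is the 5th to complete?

B

Schedule: | A 0-2 | D 2-4 | E 4-5 | C 5-7 | B 7-9 | D 9-11 | C 11-13 | B 13-15 | D 15-17 | B 17-19 | D 19-21 | B 21-23 |
Completion: A=2  B=23  C=13  D=21  E=5
Finish order: A → E → C → D → B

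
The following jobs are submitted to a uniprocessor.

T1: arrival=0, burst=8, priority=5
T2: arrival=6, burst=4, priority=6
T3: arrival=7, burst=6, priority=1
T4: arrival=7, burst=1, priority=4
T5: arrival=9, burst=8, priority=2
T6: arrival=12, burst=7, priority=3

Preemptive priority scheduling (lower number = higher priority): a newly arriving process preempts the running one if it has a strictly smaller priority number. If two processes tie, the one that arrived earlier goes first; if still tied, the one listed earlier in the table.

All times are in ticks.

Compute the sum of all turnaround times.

Schedule: | T1 0-7 | T3 7-13 | T5 13-21 | T6 21-28 | T4 28-29 | T1 29-30 | T2 30-34 |
Completion: T1=30  T2=34  T3=13  T4=29  T5=21  T6=28
Turnaround = completion − arrival: T1=30, T2=28, T3=6, T4=22, T5=12, T6=16
Total turnaround = 30 + 28 + 6 + 22 + 12 + 16 = 114

114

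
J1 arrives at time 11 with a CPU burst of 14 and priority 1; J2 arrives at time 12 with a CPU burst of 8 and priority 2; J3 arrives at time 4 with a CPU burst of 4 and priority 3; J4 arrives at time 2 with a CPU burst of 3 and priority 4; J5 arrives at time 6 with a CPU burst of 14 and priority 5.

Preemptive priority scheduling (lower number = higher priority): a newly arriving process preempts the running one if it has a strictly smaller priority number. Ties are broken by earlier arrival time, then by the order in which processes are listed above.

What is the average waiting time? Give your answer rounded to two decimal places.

8.40

Gantt: | idle 0-2 | J4 2-4 | J3 4-8 | J4 8-9 | J5 9-11 | J1 11-25 | J2 25-33 | J5 33-45 |
Completion: J1=25  J2=33  J3=8  J4=9  J5=45
Waiting times: J1=0, J2=13, J3=0, J4=4, J5=25
Average waiting = (0+13+0+4+25) / 5 = 42/5 = 8.40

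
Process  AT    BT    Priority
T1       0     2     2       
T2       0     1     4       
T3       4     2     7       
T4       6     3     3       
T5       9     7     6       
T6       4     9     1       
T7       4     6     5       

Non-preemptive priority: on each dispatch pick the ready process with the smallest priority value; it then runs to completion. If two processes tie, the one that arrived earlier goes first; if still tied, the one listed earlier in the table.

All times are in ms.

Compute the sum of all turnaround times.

Schedule: | T1 0-2 | T2 2-3 | idle 3-4 | T6 4-13 | T4 13-16 | T7 16-22 | T5 22-29 | T3 29-31 |
Completion: T1=2  T2=3  T3=31  T4=16  T5=29  T6=13  T7=22
Turnaround (C−A): T1=2  T2=3  T3=27  T4=10  T5=20  T6=9  T7=18
Turnaround = completion − arrival: T1=2, T2=3, T3=27, T4=10, T5=20, T6=9, T7=18
Total turnaround = 2 + 3 + 27 + 10 + 20 + 9 + 18 = 89

89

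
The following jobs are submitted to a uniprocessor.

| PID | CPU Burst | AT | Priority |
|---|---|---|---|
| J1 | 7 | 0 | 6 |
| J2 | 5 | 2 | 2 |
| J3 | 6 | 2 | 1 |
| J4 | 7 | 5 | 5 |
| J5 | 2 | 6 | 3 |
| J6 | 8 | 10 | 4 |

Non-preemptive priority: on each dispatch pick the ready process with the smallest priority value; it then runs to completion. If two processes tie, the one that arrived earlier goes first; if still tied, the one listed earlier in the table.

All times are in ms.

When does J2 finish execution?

Schedule: | J1 0-7 | J3 7-13 | J2 13-18 | J5 18-20 | J6 20-28 | J4 28-35 |
Completion: J1=7  J2=18  J3=13  J4=35  J5=20  J6=28
Turnaround (C−A): J1=7  J2=16  J3=11  J4=30  J5=14  J6=18

18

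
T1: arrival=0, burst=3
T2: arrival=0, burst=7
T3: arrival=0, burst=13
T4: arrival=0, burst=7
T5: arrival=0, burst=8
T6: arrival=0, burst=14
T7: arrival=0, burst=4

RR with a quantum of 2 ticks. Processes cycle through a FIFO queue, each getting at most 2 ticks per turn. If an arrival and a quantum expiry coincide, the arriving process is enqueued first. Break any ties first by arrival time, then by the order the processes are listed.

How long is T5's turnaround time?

Schedule: | T1 0-2 | T2 2-4 | T3 4-6 | T4 6-8 | T5 8-10 | T6 10-12 | T7 12-14 | T1 14-15 | T2 15-17 | T3 17-19 | T4 19-21 | T5 21-23 | T6 23-25 | T7 25-27 | T2 27-29 | T3 29-31 | T4 31-33 | T5 33-35 | T6 35-37 | T2 37-38 | T3 38-40 | T4 40-41 | T5 41-43 | T6 43-45 | T3 45-47 | T6 47-49 | T3 49-51 | T6 51-53 | T3 53-54 | T6 54-56 |
Completion: T1=15  T2=38  T3=54  T4=41  T5=43  T6=56  T7=27
Turnaround (C−A): T1=15  T2=38  T3=54  T4=41  T5=43  T6=56  T7=27
Turnaround(T5) = completion − arrival = 43 − 0 = 43

43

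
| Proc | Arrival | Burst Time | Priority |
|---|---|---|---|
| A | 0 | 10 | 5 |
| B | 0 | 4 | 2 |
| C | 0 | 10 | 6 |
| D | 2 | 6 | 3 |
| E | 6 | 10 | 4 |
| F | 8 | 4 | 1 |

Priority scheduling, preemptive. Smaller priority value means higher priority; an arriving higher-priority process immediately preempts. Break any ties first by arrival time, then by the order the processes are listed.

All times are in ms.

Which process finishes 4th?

E

Timeline: | B 0-4 | D 4-8 | F 8-12 | D 12-14 | E 14-24 | A 24-34 | C 34-44 |
Completion: A=34  B=4  C=44  D=14  E=24  F=12
Finish order: B → F → D → E → A → C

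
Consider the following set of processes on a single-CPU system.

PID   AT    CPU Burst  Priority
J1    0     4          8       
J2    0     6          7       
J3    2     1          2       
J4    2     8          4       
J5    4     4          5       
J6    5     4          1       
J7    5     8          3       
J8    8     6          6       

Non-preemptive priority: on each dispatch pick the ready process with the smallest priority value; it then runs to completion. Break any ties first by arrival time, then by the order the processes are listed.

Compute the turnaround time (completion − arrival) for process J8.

Gantt: | J2 0-6 | J6 6-10 | J3 10-11 | J7 11-19 | J4 19-27 | J5 27-31 | J8 31-37 | J1 37-41 |
Completion: J1=41  J2=6  J3=11  J4=27  J5=31  J6=10  J7=19  J8=37
Turnaround(J8) = completion − arrival = 37 − 8 = 29

29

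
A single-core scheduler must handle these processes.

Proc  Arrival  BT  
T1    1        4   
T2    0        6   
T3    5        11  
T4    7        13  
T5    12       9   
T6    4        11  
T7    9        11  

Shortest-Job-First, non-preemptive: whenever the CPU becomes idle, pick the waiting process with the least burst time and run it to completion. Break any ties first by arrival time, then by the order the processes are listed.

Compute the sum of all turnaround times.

Gantt: | T2 0-6 | T1 6-10 | T6 10-21 | T5 21-30 | T3 30-41 | T7 41-52 | T4 52-65 |
Completion: T1=10  T2=6  T3=41  T4=65  T5=30  T6=21  T7=52
Turnaround (C−A): T1=9  T2=6  T3=36  T4=58  T5=18  T6=17  T7=43
Turnaround = completion − arrival: T1=9, T2=6, T3=36, T4=58, T5=18, T6=17, T7=43
Total turnaround = 9 + 6 + 36 + 58 + 18 + 17 + 43 = 187

187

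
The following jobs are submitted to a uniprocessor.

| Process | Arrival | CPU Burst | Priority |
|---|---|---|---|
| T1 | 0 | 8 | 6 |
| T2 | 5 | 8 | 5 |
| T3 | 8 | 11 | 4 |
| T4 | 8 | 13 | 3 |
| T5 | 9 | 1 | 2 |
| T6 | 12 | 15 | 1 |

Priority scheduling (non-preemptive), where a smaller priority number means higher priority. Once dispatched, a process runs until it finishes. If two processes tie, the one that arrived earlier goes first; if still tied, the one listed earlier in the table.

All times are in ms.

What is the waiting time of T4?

Schedule: | T1 0-8 | T4 8-21 | T6 21-36 | T5 36-37 | T3 37-48 | T2 48-56 |
Completion: T1=8  T2=56  T3=48  T4=21  T5=37  T6=36
Turnaround (C−A): T1=8  T2=51  T3=40  T4=13  T5=28  T6=24
Waiting(T4) = turnaround − burst = 13 − 13 = 0

0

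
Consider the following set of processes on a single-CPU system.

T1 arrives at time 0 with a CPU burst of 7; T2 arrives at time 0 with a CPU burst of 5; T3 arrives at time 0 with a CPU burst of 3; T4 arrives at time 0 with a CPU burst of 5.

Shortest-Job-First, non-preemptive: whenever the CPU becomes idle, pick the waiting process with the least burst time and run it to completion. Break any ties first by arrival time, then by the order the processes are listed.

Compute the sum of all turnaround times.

44

Gantt: | T3 0-3 | T2 3-8 | T4 8-13 | T1 13-20 |
Completion: T1=20  T2=8  T3=3  T4=13
Turnaround (C−A): T1=20  T2=8  T3=3  T4=13
Turnaround = completion − arrival: T1=20, T2=8, T3=3, T4=13
Total turnaround = 20 + 8 + 3 + 13 = 44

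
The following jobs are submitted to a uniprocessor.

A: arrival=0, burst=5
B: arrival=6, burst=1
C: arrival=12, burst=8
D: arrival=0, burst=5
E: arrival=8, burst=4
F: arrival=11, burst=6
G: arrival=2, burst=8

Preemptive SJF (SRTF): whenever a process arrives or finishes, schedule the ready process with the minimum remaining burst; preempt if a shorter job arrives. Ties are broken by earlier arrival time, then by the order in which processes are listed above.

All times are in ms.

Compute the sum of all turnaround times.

86

Timeline: | A 0-5 | D 5-6 | B 6-7 | D 7-11 | E 11-15 | F 15-21 | G 21-29 | C 29-37 |
Completion: A=5  B=7  C=37  D=11  E=15  F=21  G=29
Turnaround (C−A): A=5  B=1  C=25  D=11  E=7  F=10  G=27
Turnaround = completion − arrival: A=5, B=1, C=25, D=11, E=7, F=10, G=27
Total turnaround = 5 + 1 + 25 + 11 + 7 + 10 + 27 = 86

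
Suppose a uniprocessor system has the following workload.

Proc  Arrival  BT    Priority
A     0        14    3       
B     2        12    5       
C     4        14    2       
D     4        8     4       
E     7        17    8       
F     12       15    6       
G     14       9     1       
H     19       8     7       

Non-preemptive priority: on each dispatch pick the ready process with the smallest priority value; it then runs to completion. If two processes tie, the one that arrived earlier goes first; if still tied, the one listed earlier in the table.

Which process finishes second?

G

Gantt: | A 0-14 | G 14-23 | C 23-37 | D 37-45 | B 45-57 | F 57-72 | H 72-80 | E 80-97 |
Completion: A=14  B=57  C=37  D=45  E=97  F=72  G=23  H=80
Turnaround (C−A): A=14  B=55  C=33  D=41  E=90  F=60  G=9  H=61
Finish order: A → G → C → D → B → F → H → E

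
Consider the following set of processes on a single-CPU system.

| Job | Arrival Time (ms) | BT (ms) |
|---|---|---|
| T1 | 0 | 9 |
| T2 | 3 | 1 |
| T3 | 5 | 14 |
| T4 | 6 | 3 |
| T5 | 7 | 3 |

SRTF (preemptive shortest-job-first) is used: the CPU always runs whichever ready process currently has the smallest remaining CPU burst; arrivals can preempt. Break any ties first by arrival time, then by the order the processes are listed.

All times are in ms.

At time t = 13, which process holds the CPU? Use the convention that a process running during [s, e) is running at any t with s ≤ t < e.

Timeline: | T1 0-3 | T2 3-4 | T1 4-6 | T4 6-9 | T5 9-12 | T1 12-16 | T3 16-30 |
Completion: T1=16  T2=4  T3=30  T4=9  T5=12

T1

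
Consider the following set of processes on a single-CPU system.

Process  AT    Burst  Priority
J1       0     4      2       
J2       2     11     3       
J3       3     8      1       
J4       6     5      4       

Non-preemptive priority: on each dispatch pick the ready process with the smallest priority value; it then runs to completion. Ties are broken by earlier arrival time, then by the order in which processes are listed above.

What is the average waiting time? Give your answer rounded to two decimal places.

7.00

Schedule: | J1 0-4 | J3 4-12 | J2 12-23 | J4 23-28 |
Completion: J1=4  J2=23  J3=12  J4=28
Turnaround (C−A): J1=4  J2=21  J3=9  J4=22
Waiting times: J1=0, J2=10, J3=1, J4=17
Average waiting = (0+10+1+17) / 4 = 28/4 = 7.00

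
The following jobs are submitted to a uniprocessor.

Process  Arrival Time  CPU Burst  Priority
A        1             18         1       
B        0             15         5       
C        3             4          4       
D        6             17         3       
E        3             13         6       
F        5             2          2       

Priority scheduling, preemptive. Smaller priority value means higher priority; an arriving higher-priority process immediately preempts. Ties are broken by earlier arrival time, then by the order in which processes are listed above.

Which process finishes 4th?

Schedule: | B 0-1 | A 1-19 | F 19-21 | D 21-38 | C 38-42 | B 42-56 | E 56-69 |
Completion: A=19  B=56  C=42  D=38  E=69  F=21
Finish order: A → F → D → C → B → E

C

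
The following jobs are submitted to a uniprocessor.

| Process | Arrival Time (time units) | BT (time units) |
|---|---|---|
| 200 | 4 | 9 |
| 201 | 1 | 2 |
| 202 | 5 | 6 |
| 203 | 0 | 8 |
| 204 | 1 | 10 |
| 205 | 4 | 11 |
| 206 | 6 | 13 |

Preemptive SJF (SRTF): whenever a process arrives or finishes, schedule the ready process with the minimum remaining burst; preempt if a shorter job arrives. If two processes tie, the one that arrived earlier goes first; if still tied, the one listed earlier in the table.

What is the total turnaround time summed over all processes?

173

Schedule: | 203 0-1 | 201 1-3 | 203 3-10 | 202 10-16 | 200 16-25 | 204 25-35 | 205 35-46 | 206 46-59 |
Completion: 200=25  201=3  202=16  203=10  204=35  205=46  206=59
Turnaround = completion − arrival: 200=21, 201=2, 202=11, 203=10, 204=34, 205=42, 206=53
Total turnaround = 21 + 2 + 11 + 10 + 34 + 42 + 53 = 173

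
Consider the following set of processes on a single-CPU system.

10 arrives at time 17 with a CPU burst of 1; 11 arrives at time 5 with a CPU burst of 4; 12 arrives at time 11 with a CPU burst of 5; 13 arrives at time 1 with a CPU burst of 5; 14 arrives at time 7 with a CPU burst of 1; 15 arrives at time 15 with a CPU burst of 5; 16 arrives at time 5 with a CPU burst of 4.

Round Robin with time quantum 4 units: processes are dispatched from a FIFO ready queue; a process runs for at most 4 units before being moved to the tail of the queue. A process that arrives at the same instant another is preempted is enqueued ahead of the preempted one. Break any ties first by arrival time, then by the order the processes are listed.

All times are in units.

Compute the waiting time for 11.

Gantt: | idle 0-1 | 13 1-5 | 11 5-9 | 16 9-13 | 13 13-14 | 14 14-15 | 12 15-19 | 15 19-23 | 10 23-24 | 12 24-25 | 15 25-26 |
Completion: 10=24  11=9  12=25  13=14  14=15  15=26  16=13
Waiting(11) = turnaround − burst = 4 − 4 = 0

0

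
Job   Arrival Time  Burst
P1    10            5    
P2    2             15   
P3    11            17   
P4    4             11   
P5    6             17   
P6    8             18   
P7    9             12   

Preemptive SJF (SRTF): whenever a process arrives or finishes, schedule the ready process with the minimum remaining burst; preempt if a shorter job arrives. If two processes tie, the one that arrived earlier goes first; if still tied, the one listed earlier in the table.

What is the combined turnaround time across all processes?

300

Gantt: | idle 0-2 | P2 2-4 | P4 4-15 | P1 15-20 | P7 20-32 | P2 32-45 | P5 45-62 | P3 62-79 | P6 79-97 |
Completion: P1=20  P2=45  P3=79  P4=15  P5=62  P6=97  P7=32
Turnaround = completion − arrival: P1=10, P2=43, P3=68, P4=11, P5=56, P6=89, P7=23
Total turnaround = 10 + 43 + 68 + 11 + 56 + 89 + 23 = 300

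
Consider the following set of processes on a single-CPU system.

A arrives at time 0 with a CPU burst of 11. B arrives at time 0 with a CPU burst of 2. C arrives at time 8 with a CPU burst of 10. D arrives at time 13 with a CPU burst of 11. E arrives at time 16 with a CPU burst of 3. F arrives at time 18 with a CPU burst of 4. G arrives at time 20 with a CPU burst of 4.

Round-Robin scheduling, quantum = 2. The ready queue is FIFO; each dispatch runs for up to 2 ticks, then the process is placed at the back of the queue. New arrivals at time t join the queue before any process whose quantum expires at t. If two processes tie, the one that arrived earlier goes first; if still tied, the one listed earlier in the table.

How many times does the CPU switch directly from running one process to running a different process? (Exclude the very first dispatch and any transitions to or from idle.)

Timeline: | A 0-2 | B 2-4 | A 4-8 | C 8-10 | A 10-12 | C 12-14 | A 14-16 | D 16-18 | C 18-20 | E 20-22 | A 22-23 | F 23-25 | D 25-27 | G 27-29 | C 29-31 | E 31-32 | F 32-34 | D 34-36 | G 36-38 | C 38-40 | D 40-45 |
Completion: A=23  B=4  C=40  D=45  E=32  F=34  G=38
Turnaround (C−A): A=23  B=4  C=32  D=32  E=16  F=16  G=18

20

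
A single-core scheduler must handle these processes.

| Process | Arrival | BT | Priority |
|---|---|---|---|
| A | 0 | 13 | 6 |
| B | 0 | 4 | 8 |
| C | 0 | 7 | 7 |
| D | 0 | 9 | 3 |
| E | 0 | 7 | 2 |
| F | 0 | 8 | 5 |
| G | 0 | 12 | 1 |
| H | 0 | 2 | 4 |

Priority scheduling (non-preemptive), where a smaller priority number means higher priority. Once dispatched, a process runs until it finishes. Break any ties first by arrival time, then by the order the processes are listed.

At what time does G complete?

12

Schedule: | G 0-12 | E 12-19 | D 19-28 | H 28-30 | F 30-38 | A 38-51 | C 51-58 | B 58-62 |
Completion: A=51  B=62  C=58  D=28  E=19  F=38  G=12  H=30
Turnaround (C−A): A=51  B=62  C=58  D=28  E=19  F=38  G=12  H=30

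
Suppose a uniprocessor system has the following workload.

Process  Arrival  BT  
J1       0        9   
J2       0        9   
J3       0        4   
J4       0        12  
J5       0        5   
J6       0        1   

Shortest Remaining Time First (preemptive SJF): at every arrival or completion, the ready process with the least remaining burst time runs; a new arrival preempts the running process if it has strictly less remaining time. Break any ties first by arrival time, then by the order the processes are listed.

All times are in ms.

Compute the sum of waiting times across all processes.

63

Schedule: | J6 0-1 | J3 1-5 | J5 5-10 | J1 10-19 | J2 19-28 | J4 28-40 |
Completion: J1=19  J2=28  J3=5  J4=40  J5=10  J6=1
Turnaround (C−A): J1=19  J2=28  J3=5  J4=40  J5=10  J6=1
Waiting = turnaround − burst: J1=10, J2=19, J3=1, J4=28, J5=5, J6=0
Total waiting = 10 + 19 + 1 + 28 + 5 + 0 = 63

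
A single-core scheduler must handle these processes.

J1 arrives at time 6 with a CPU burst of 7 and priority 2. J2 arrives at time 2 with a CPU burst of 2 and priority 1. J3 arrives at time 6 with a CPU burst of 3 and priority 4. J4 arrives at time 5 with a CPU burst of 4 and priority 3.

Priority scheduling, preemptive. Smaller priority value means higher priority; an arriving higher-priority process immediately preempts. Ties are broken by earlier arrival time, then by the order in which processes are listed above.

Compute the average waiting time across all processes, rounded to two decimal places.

4.25

Gantt: | idle 0-2 | J2 2-4 | idle 4-5 | J4 5-6 | J1 6-13 | J4 13-16 | J3 16-19 |
Completion: J1=13  J2=4  J3=19  J4=16
Waiting times: J1=0, J2=0, J3=10, J4=7
Average waiting = (0+0+10+7) / 4 = 17/4 = 4.25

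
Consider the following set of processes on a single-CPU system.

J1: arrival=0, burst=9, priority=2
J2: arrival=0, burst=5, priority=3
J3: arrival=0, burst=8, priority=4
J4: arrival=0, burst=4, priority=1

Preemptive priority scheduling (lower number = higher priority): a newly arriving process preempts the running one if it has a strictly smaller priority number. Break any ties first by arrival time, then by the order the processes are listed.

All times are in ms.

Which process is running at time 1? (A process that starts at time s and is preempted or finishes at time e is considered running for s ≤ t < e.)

Timeline: | J4 0-4 | J1 4-13 | J2 13-18 | J3 18-26 |
Completion: J1=13  J2=18  J3=26  J4=4
Turnaround (C−A): J1=13  J2=18  J3=26  J4=4

J4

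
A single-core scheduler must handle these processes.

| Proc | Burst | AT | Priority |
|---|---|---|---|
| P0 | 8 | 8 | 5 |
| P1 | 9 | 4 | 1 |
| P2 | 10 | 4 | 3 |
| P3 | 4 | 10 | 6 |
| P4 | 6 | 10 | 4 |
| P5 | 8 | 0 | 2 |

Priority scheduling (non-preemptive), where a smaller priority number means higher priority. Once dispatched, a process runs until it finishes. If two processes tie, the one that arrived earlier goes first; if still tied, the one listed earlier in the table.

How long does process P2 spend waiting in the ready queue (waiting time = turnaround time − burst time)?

Schedule: | P5 0-8 | P1 8-17 | P2 17-27 | P4 27-33 | P0 33-41 | P3 41-45 |
Completion: P0=41  P1=17  P2=27  P3=45  P4=33  P5=8
Turnaround (C−A): P0=33  P1=13  P2=23  P3=35  P4=23  P5=8
Waiting(P2) = turnaround − burst = 23 − 10 = 13

13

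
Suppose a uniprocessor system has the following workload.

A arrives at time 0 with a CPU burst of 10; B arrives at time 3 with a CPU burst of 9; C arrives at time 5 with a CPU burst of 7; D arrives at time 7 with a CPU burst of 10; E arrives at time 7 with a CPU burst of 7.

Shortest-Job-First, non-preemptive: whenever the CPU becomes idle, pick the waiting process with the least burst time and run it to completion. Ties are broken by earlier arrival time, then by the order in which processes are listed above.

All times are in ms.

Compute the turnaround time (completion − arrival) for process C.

12

Gantt: | A 0-10 | C 10-17 | E 17-24 | B 24-33 | D 33-43 |
Completion: A=10  B=33  C=17  D=43  E=24
Turnaround (C−A): A=10  B=30  C=12  D=36  E=17
Turnaround(C) = completion − arrival = 17 − 5 = 12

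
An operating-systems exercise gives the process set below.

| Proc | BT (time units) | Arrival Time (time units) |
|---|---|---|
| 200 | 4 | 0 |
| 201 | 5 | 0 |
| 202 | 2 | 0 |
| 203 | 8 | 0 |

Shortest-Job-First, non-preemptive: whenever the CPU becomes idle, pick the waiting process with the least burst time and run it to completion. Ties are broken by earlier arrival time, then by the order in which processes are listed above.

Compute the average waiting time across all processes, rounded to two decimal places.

Timeline: | 202 0-2 | 200 2-6 | 201 6-11 | 203 11-19 |
Completion: 200=6  201=11  202=2  203=19
Turnaround (C−A): 200=6  201=11  202=2  203=19
Waiting times: 200=2, 201=6, 202=0, 203=11
Average waiting = (2+6+0+11) / 4 = 19/4 = 4.75

4.75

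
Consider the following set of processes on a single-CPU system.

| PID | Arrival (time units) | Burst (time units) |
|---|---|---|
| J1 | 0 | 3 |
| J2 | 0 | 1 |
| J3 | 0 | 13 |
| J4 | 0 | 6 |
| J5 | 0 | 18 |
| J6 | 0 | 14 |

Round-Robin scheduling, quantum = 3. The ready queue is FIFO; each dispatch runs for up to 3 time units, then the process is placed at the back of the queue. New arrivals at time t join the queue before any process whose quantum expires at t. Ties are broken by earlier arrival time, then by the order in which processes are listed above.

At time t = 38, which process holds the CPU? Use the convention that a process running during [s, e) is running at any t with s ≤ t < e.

J3

Gantt: | J1 0-3 | J2 3-4 | J3 4-7 | J4 7-10 | J5 10-13 | J6 13-16 | J3 16-19 | J4 19-22 | J5 22-25 | J6 25-28 | J3 28-31 | J5 31-34 | J6 34-37 | J3 37-40 | J5 40-43 | J6 43-46 | J3 46-47 | J5 47-50 | J6 50-52 | J5 52-55 |
Completion: J1=3  J2=4  J3=47  J4=22  J5=55  J6=52
Turnaround (C−A): J1=3  J2=4  J3=47  J4=22  J5=55  J6=52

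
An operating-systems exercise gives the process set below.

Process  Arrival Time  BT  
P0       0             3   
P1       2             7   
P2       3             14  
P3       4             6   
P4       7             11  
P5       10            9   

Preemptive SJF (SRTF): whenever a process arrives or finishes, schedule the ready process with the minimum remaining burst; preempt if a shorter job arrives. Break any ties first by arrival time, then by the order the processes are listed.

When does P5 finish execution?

25

Schedule: | P0 0-3 | P1 3-10 | P3 10-16 | P5 16-25 | P4 25-36 | P2 36-50 |
Completion: P0=3  P1=10  P2=50  P3=16  P4=36  P5=25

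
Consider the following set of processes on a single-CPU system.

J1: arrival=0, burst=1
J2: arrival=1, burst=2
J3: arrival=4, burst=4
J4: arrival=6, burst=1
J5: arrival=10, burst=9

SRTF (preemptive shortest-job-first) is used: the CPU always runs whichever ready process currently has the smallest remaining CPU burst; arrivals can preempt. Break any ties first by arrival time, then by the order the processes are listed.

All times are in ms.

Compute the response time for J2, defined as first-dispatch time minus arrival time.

0

Timeline: | J1 0-1 | J2 1-3 | idle 3-4 | J3 4-6 | J4 6-7 | J3 7-9 | idle 9-10 | J5 10-19 |
Completion: J1=1  J2=3  J3=9  J4=7  J5=19
Turnaround (C−A): J1=1  J2=2  J3=5  J4=1  J5=9
Response(J2) = first start − arrival = 1 − 1 = 0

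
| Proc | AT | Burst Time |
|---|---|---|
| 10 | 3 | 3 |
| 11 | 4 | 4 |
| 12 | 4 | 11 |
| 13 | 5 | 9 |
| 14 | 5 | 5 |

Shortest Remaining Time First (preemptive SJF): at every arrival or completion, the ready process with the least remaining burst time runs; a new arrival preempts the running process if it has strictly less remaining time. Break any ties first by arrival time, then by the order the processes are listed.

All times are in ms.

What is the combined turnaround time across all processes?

69

Timeline: | idle 0-3 | 10 3-6 | 11 6-10 | 14 10-15 | 13 15-24 | 12 24-35 |
Completion: 10=6  11=10  12=35  13=24  14=15
Turnaround = completion − arrival: 10=3, 11=6, 12=31, 13=19, 14=10
Total turnaround = 3 + 6 + 31 + 19 + 10 = 69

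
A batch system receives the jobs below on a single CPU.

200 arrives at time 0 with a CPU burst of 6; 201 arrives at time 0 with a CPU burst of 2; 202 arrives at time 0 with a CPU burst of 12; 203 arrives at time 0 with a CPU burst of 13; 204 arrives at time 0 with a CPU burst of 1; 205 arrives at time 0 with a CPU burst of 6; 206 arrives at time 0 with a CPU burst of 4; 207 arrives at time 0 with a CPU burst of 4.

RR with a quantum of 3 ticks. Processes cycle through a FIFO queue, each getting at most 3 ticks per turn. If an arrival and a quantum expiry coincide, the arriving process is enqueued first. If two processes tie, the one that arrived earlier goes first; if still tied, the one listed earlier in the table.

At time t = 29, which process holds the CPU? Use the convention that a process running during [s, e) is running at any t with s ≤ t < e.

203

Gantt: | 200 0-3 | 201 3-5 | 202 5-8 | 203 8-11 | 204 11-12 | 205 12-15 | 206 15-18 | 207 18-21 | 200 21-24 | 202 24-27 | 203 27-30 | 205 30-33 | 206 33-34 | 207 34-35 | 202 35-38 | 203 38-41 | 202 41-44 | 203 44-48 |
Completion: 200=24  201=5  202=44  203=48  204=12  205=33  206=34  207=35
Turnaround (C−A): 200=24  201=5  202=44  203=48  204=12  205=33  206=34  207=35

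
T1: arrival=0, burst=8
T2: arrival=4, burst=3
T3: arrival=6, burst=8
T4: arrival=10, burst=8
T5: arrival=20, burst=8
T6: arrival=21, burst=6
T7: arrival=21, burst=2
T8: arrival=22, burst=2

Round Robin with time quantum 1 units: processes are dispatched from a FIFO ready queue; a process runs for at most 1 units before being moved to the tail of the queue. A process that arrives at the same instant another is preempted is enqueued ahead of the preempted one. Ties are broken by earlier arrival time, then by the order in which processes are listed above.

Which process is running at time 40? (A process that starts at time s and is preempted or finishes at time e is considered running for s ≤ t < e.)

Timeline: | T1 0-4 | T2 4-5 | T1 5-6 | T2 6-7 | T3 7-8 | T1 8-9 | T2 9-10 | T3 10-11 | T1 11-12 | T4 12-13 | T3 13-14 | T1 14-15 | T4 15-16 | T3 16-17 | T4 17-18 | T3 18-19 | T4 19-20 | T3 20-21 | T5 21-22 | T4 22-23 | T6 23-24 | T7 24-25 | T3 25-26 | T8 26-27 | T5 27-28 | T4 28-29 | T6 29-30 | T7 30-31 | T3 31-32 | T8 32-33 | T5 33-34 | T4 34-35 | T6 35-36 | T5 36-37 | T4 37-38 | T6 38-39 | T5 39-40 | T6 40-41 | T5 41-42 | T6 42-43 | T5 43-45 |
Completion: T1=15  T2=10  T3=32  T4=38  T5=45  T6=43  T7=31  T8=33
Turnaround (C−A): T1=15  T2=6  T3=26  T4=28  T5=25  T6=22  T7=10  T8=11

T6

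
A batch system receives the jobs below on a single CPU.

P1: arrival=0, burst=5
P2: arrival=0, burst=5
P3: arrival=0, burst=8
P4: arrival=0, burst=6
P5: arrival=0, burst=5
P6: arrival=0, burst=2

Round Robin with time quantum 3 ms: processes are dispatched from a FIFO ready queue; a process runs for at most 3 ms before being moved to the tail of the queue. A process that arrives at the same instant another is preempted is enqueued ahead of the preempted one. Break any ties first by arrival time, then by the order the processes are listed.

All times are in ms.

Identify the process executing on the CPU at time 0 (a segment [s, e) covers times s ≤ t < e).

Gantt: | P1 0-3 | P2 3-6 | P3 6-9 | P4 9-12 | P5 12-15 | P6 15-17 | P1 17-19 | P2 19-21 | P3 21-24 | P4 24-27 | P5 27-29 | P3 29-31 |
Completion: P1=19  P2=21  P3=31  P4=27  P5=29  P6=17
Turnaround (C−A): P1=19  P2=21  P3=31  P4=27  P5=29  P6=17

P1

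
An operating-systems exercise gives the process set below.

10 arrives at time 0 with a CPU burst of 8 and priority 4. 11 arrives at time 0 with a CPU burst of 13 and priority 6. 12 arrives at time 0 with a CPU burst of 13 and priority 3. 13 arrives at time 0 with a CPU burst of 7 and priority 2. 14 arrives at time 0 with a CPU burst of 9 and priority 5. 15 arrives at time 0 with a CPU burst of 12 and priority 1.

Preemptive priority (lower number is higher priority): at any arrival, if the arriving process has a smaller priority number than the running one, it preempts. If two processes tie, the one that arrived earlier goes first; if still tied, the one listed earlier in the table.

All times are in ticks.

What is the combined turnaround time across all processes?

Gantt: | 15 0-12 | 13 12-19 | 12 19-32 | 10 32-40 | 14 40-49 | 11 49-62 |
Completion: 10=40  11=62  12=32  13=19  14=49  15=12
Turnaround = completion − arrival: 10=40, 11=62, 12=32, 13=19, 14=49, 15=12
Total turnaround = 40 + 62 + 32 + 19 + 49 + 12 = 214

214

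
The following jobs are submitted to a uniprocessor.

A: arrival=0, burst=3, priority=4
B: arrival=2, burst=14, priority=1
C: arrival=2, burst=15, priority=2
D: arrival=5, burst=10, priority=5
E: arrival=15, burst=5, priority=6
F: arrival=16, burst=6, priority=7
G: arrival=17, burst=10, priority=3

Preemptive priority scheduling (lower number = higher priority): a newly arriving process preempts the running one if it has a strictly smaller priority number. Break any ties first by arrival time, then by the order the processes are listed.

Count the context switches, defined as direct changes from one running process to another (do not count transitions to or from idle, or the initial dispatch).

7

Timeline: | A 0-2 | B 2-16 | C 16-31 | G 31-41 | A 41-42 | D 42-52 | E 52-57 | F 57-63 |
Completion: A=42  B=16  C=31  D=52  E=57  F=63  G=41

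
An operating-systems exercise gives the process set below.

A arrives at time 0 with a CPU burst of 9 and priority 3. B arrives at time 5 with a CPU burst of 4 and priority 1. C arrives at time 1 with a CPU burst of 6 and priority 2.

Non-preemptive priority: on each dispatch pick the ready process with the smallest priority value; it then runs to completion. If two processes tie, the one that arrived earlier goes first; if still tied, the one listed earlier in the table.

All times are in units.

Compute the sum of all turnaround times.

Gantt: | A 0-9 | B 9-13 | C 13-19 |
Completion: A=9  B=13  C=19
Turnaround (C−A): A=9  B=8  C=18
Turnaround = completion − arrival: A=9, B=8, C=18
Total turnaround = 9 + 8 + 18 = 35

35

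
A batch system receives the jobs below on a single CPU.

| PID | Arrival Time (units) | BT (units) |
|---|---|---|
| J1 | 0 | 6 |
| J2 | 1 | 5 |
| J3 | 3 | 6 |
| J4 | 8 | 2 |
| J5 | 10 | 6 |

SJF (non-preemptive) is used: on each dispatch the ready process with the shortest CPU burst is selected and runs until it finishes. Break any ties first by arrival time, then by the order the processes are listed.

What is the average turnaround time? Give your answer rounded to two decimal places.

Schedule: | J1 0-6 | J2 6-11 | J4 11-13 | J3 13-19 | J5 19-25 |
Completion: J1=6  J2=11  J3=19  J4=13  J5=25
Turnaround times: J1=6, J2=10, J3=16, J4=5, J5=15
Average turnaround = (6+10+16+5+15) / 5 = 52/5 = 10.40

10.40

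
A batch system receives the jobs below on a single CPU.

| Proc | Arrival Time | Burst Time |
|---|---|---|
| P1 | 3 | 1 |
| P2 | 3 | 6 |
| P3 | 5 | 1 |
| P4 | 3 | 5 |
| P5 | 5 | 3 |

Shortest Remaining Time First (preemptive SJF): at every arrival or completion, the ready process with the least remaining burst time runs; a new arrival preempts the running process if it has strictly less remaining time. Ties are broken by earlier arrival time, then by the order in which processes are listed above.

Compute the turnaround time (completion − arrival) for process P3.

Timeline: | idle 0-3 | P1 3-4 | P4 4-5 | P3 5-6 | P5 6-9 | P4 9-13 | P2 13-19 |
Completion: P1=4  P2=19  P3=6  P4=13  P5=9
Turnaround (C−A): P1=1  P2=16  P3=1  P4=10  P5=4
Turnaround(P3) = completion − arrival = 6 − 5 = 1

1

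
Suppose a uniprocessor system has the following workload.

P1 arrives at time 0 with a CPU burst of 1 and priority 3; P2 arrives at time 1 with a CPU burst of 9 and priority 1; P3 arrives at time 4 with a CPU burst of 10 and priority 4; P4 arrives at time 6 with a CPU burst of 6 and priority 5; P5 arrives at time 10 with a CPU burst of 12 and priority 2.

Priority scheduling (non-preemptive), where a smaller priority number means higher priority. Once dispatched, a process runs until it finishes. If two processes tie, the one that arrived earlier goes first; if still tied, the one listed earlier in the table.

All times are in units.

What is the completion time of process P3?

Timeline: | P1 0-1 | P2 1-10 | P5 10-22 | P3 22-32 | P4 32-38 |
Completion: P1=1  P2=10  P3=32  P4=38  P5=22
Turnaround (C−A): P1=1  P2=9  P3=28  P4=32  P5=12

32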